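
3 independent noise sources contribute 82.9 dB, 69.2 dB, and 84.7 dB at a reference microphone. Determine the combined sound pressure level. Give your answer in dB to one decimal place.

Incoherent sources combine by intensity addition: L_total = 10·log₁₀(Σ 10^(L_i/10)).
Σ 10^(L/10) = 10^(82.9/10) + 10^(69.2/10) + 10^(84.7/10) = 4.984e+08.
L_total = 10·log₁₀(4.984e+08) = 86.98 dB.

87.0 dB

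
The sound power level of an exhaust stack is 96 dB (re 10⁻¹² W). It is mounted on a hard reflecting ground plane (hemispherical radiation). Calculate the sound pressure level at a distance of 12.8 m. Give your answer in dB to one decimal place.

65.9 dB

L_p = L_w − 10·log₁₀(2π·r²) with r = 12.8 m.
2π·r² = 1029 m², 10·log₁₀ of that is 30.126 dB.
L_p = 96 − 30.126 = 65.87 dB.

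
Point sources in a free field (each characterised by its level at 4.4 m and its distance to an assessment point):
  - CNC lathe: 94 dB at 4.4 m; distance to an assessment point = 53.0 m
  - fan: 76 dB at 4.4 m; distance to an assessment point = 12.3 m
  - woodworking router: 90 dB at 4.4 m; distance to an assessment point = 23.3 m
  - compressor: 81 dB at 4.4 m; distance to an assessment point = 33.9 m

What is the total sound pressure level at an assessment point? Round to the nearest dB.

Apply inverse-square spreading to bring every level to the receiver, then sum 10^(L/10).
CNC lathe: 94 − 20·log₁₀(53.0/4.4) = 94 − 21.62 = 72.38 dB.
fan: 76 − 20·log₁₀(12.3/4.4) = 76 − 8.93 = 67.07 dB.
woodworking router: 90 − 20·log₁₀(23.3/4.4) = 90 − 14.48 = 75.52 dB.
compressor: 81 − 20·log₁₀(33.9/4.4) = 81 − 17.73 = 63.27 dB.
Σ 10^(L/10) = 6.019e+07 → L_total = 10·log₁₀(6.019e+07) = 77.80 dB.

78 dB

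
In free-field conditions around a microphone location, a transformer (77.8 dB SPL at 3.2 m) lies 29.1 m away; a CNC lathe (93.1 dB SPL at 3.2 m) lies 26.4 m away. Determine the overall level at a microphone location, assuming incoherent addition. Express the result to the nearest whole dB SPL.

75 dB SPL

Propagate each source to the receiver with L = L_ref − 20·log₁₀(r/r_ref), then add intensities.
transformer: 77.8 − 20·log₁₀(29.1/3.2) = 77.8 − 19.17 = 58.63 dB SPL.
CNC lathe: 93.1 − 20·log₁₀(26.4/3.2) = 93.1 − 18.33 = 74.77 dB SPL.
Σ 10^(L/10) = 3.073e+07 → L_total = 10·log₁₀(3.073e+07) = 74.88 dB SPL.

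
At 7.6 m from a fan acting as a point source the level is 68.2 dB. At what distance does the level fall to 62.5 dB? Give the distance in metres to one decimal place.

The 5.7 dB drop corresponds to a distance ratio of 10^(5.7/20) for a point source.
r₂ = 7.6·10^((68.2−62.5)/20) = 7.6·10^(5.7/20) = 14.65 m.

14.6 m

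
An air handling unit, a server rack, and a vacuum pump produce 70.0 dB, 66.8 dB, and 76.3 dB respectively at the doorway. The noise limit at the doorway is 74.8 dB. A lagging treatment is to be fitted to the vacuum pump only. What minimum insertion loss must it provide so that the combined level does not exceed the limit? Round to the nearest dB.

4 dB

Fixed contribution from the other sources: Σ 10^(L/10) = 10^(70.0/10) + 10^(66.8/10) = 1.479e+07 (71.70 dB).
To meet 74.8 dB overall, the treated vacuum pump may contribute at most 10^(74.8/10) − 1.479e+07 = 1.541e+07, i.e. 71.88 dB.
Required insertion loss = 76.3 − 71.88 = 4.42 dB.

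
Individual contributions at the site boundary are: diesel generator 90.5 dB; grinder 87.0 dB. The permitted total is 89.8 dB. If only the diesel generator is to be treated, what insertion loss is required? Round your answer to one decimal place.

The untreated sources together contribute 10^(87.0/10) = 5.012e+08, i.e. 87.00 dB.
To meet 89.8 dB overall, the treated diesel generator may contribute at most 10^(89.8/10) − 5.012e+08 = 4.538e+08, i.e. 86.57 dB.
So the diesel generator must be reduced from 90.5 to 86.57 dB: IL = 3.93 dB.

3.9 dB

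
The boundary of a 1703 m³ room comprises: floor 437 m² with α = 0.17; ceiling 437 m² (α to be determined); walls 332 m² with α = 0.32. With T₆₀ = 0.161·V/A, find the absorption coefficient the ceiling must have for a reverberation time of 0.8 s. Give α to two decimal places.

0.37

Required total absorption A = 0.161·1703/0.8 = 342.73 m².
Absorption from the other surfaces = 437·0.17 + 332·0.32 = 180.53 m², so the ceiling must supply 162.20 m² over 437 m².
α = 162.20/437 = 0.371.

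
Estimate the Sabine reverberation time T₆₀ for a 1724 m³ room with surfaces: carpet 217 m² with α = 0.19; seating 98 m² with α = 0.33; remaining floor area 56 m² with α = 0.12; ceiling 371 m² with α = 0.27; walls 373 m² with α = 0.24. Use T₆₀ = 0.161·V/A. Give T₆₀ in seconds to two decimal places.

1.03 s

Summing Sᵢαᵢ: 217·0.19 + 98·0.33 + 56·0.12 + 371·0.27 + 373·0.24 = 269.98 m².
T₆₀ = 0.161·V/A = 0.161·1724/269.98 = 1.028 s.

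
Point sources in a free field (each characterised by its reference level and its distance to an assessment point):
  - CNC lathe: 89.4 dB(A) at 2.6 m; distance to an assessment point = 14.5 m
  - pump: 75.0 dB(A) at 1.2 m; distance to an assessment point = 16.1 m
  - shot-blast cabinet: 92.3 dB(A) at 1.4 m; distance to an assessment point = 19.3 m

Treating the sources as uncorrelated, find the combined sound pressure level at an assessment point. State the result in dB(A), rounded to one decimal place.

Apply inverse-square spreading to bring every level to the receiver, then sum 10^(L/10).
CNC lathe: 89.4 − 20·log₁₀(14.5/2.6) = 89.4 − 14.93 = 74.47 dB(A).
pump: 75.0 − 20·log₁₀(16.1/1.2) = 75.0 − 22.55 = 52.45 dB(A).
shot-blast cabinet: 92.3 − 20·log₁₀(19.3/1.4) = 92.3 − 22.79 = 69.51 dB(A).
Σ 10^(L/10) = 3.712e+07 → L_total = 10·log₁₀(3.712e+07) = 75.70 dB(A).

75.7 dB(A)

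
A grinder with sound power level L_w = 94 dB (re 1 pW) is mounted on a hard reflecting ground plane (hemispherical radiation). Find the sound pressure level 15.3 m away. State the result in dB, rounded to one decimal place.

62.3 dB

The power spreads over a hemisphere of area 2π·r², so L_p = L_w − 10·log₁₀(2π·r²).
2π·r² = 1471 m², 10·log₁₀ of that is 31.676 dB.
L_p = 94 − 31.676 = 62.32 dB.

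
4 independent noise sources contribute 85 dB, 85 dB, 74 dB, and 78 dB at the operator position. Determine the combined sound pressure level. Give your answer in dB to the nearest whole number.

89 dB

Incoherent sources combine by intensity addition: L_total = 10·log₁₀(Σ 10^(L_i/10)).
Σ 10^(L/10) = 10^(85/10) + 10^(85/10) + 10^(74/10) + 10^(78/10) = 7.207e+08.
L_total = 10·log₁₀(7.207e+08) = 88.58 dB.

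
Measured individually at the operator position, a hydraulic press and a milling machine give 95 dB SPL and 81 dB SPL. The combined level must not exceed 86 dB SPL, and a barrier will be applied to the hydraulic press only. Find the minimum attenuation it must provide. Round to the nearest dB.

11 dB

Fixed contribution from the other source: Σ 10^(L/10) = 10^(81/10) = 1.259e+08 (81.00 dB SPL).
To meet 86 dB SPL overall, the treated hydraulic press may contribute at most 10^(86/10) − 1.259e+08 = 2.722e+08, i.e. 84.35 dB SPL.
Required insertion loss = 95 − 84.35 = 10.65 dB.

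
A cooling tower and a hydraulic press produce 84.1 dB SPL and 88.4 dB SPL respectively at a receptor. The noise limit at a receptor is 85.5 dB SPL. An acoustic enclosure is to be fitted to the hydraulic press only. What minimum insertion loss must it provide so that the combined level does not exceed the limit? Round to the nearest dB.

8 dB

Fixed contribution from the other source: Σ 10^(L/10) = 10^(84.1/10) = 2.570e+08 (84.10 dB SPL).
To meet 85.5 dB SPL overall, the treated hydraulic press may contribute at most 10^(85.5/10) − 2.570e+08 = 9.777e+07, i.e. 79.90 dB SPL.
So the hydraulic press must be reduced from 88.4 to 79.90 dB SPL: IL = 8.50 dB.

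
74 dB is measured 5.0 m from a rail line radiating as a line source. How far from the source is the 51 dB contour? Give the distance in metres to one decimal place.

The 23.0 dB drop corresponds to a distance ratio of 10^(23.0/10) for a line source.
r₂ = 5.0·10^((74−51)/10) = 5.0·10^(23.0/10) = 997.63 m.

997.6 m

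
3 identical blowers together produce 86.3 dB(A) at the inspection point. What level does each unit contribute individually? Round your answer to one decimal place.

81.5 dB(A)

3 equal contributions raise the level by 10·log₁₀ 3 = 4.771 dB, so each unit alone gives 86.3 − 4.771.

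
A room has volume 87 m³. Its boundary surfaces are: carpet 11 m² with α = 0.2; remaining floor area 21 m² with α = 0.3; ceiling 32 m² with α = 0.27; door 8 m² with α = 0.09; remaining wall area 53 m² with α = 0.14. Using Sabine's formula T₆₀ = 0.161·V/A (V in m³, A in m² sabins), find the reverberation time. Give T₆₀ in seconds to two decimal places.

Summing Sᵢαᵢ: 11·0.2 + 21·0.3 + 32·0.27 + 8·0.09 + 53·0.14 = 25.28 m².
T₆₀ = 0.161·V/A = 0.161·87/25.28 = 0.554 s.

0.55 s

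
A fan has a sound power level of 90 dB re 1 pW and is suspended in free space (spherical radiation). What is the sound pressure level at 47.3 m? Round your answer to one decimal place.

L_p = L_w − 10·log₁₀(4π·r²) with r = 47.3 m.
4π·r² = 2.811e+04 m², 10·log₁₀ of that is 44.489 dB.
L_p = 90 − 44.489 = 45.51 dB.

45.5 dB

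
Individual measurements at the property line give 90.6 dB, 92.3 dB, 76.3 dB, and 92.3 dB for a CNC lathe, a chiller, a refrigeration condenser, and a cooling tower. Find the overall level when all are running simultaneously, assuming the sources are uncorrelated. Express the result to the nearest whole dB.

For uncorrelated sources the intensities add, so convert each level to linear form, sum, and take 10·log₁₀ of the total.
Σ 10^(L/10) = 10^(90.6/10) + 10^(92.3/10) + 10^(76.3/10) + 10^(92.3/10) = 4.587e+09.
L_total = 10·log₁₀(4.587e+09) = 96.62 dB.

97 dB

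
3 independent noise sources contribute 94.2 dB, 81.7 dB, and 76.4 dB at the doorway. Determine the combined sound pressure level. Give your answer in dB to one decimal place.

For uncorrelated sources the intensities add, so convert each level to linear form, sum, and take 10·log₁₀ of the total.
Σ 10^(L/10) = 10^(94.2/10) + 10^(81.7/10) + 10^(76.4/10) = 2.822e+09.
L_total = 10·log₁₀(2.822e+09) = 94.51 dB.

94.5 dB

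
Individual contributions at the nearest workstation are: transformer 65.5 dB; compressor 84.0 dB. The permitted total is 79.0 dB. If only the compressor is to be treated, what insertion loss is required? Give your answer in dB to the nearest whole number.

5 dB

Fixed contribution from the other source: Σ 10^(L/10) = 10^(65.5/10) = 3.548e+06 (65.50 dB).
The limit corresponds to 10^(79.0/10) = 7.943e+07; subtracting the fixed part leaves 7.588e+07 for the compressor, i.e. 78.80 dB.
Required insertion loss = 84.0 − 78.80 = 5.20 dB.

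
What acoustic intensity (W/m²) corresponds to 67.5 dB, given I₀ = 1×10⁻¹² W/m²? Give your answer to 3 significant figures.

5.62e-06 W/m²

I/I₀ = 10^(67.5/10) = 5.623e+06, so I = 5.623e+06 × 10⁻¹² W/m².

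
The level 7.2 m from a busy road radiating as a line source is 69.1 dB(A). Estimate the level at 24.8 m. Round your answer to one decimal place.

63.7 dB(A)

Cylindrical spreading from a line source gives a 10·log₁₀(r₂/r₁) drop.
L₂ = 69.1 − 10·log₁₀(24.8/7.2) = 69.1 − 5.371 = 63.73 dB(A).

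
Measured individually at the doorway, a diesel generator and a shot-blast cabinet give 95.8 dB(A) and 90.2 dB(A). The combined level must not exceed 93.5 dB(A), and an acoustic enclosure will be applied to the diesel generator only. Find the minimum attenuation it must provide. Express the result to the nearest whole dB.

5 dB

Everything except the diesel generator sums to 10^(90.2/10) = 1.047e+09 in linear terms, 90.20 dB(A).
To meet 93.5 dB(A) overall, the treated diesel generator may contribute at most 10^(93.5/10) − 1.047e+09 = 1.192e+09, i.e. 90.76 dB(A).
So the diesel generator must be reduced from 95.8 to 90.76 dB(A): IL = 5.04 dB.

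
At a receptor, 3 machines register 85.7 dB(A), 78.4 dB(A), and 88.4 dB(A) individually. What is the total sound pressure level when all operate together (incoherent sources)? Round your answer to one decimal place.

Incoherent sources combine by intensity addition: L_total = 10·log₁₀(Σ 10^(L_i/10)).
Σ 10^(L/10) = 10^(85.7/10) + 10^(78.4/10) + 10^(88.4/10) = 1.133e+09.
L_total = 10·log₁₀(1.133e+09) = 90.54 dB(A).

90.5 dB(A)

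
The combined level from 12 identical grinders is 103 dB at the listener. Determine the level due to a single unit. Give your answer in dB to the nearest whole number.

92 dB

Dividing the total intensity by 12 lowers the level by 10·log₁₀ 12 = 10.792 dB: L₁ = 103 − 10.792.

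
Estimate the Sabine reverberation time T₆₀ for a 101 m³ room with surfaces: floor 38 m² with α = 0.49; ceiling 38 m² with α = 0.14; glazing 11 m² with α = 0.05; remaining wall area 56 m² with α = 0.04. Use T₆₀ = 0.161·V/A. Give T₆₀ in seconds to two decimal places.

0.61 s

A = Σ Sᵢαᵢ = 38·0.49 + 38·0.14 + 11·0.05 + 56·0.04 = 26.73 m².
T₆₀ = 0.161·V/A = 0.161·101/26.73 = 0.608 s.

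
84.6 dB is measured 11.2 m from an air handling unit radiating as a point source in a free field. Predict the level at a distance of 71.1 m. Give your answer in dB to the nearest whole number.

Spherical spreading from a point source gives a 20·log₁₀(r₂/r₁) drop.
L₂ = 84.6 − 20·log₁₀(71.1/11.2) = 84.6 − 16.053 = 68.55 dB.

69 dB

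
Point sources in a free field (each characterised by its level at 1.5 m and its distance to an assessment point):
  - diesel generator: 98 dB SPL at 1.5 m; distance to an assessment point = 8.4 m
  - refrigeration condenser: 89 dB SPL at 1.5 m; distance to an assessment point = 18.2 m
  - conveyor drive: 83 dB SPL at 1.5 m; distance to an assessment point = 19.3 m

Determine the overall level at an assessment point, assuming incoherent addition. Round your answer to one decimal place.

83.2 dB SPL

Apply inverse-square spreading to bring every level to the receiver, then sum 10^(L/10).
diesel generator: 98 − 20·log₁₀(8.4/1.5) = 98 − 14.96 = 83.04 dB SPL.
refrigeration condenser: 89 − 20·log₁₀(18.2/1.5) = 89 − 21.68 = 67.32 dB SPL.
conveyor drive: 83 − 20·log₁₀(19.3/1.5) = 83 − 22.19 = 60.81 dB SPL.
Σ 10^(L/10) = 2.078e+08 → L_total = 10·log₁₀(2.078e+08) = 83.18 dB SPL.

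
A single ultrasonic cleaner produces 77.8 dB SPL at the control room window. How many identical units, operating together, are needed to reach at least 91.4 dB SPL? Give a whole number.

The shortfall is 91.4 − 77.8 = 13.6 dB, and N units add 10·log₁₀ N, so need 10·log₁₀ N ≥ 13.6.
N ≥ 10^(13.6/10) = 22.909, so N = 23.

23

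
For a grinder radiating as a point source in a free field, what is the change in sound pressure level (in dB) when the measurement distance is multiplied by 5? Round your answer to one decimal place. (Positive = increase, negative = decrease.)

Point-source spreading: ΔL = −20·log₁₀(r₂/r₁).
ΔL = −20·log₁₀(5) = -13.98 dB.

-14.0 dB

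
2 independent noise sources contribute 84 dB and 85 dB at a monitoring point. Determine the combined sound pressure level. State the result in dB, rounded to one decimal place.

Incoherent sources combine by intensity addition: L_total = 10·log₁₀(Σ 10^(L_i/10)).
Σ 10^(L/10) = 10^(84/10) + 10^(85/10) = 5.674e+08.
L_total = 10·log₁₀(5.674e+08) = 87.54 dB.

87.5 dB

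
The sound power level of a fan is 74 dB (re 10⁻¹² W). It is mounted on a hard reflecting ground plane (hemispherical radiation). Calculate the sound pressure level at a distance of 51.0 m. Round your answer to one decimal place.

31.9 dB

L_p = L_w − 10·log₁₀(2π·r²) with r = 51.0 m.
2π·r² = 1.634e+04 m², 10·log₁₀ of that is 42.133 dB.
L_p = 74 − 42.133 = 31.87 dB.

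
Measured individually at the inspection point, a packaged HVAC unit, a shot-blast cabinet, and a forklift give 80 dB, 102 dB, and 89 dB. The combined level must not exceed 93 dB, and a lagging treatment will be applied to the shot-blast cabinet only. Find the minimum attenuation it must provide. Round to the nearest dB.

12 dB

Everything except the shot-blast cabinet sums to 10^(80/10) + 10^(89/10) = 8.943e+08 in linear terms, 89.51 dB.
To meet 93 dB overall, the treated shot-blast cabinet may contribute at most 10^(93/10) − 8.943e+08 = 1.101e+09, i.e. 90.42 dB.
So the shot-blast cabinet must be reduced from 102 to 90.42 dB: IL = 11.58 dB.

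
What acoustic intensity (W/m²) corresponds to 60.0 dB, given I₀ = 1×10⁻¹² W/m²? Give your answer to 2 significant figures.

L = 10·log₁₀(I/I₀) ⇒ I = I₀·10^(L/10) = 10⁻¹² × 10^6.00.

1.0e-06 W/m²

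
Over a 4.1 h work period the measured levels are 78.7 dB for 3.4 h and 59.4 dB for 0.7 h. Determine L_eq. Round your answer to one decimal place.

77.9 dB

The energy average is taken in the linear domain: L_eq = 10·log₁₀[(Σ tᵢ·10^(Lᵢ/10))/T], T = 4.1 h.
Σ tᵢ·10^(Lᵢ/10) = 3.4·10^(78.7/10) + 0.7·10^(59.4/10) = 2.527e+08.
L_eq = 10·log₁₀(2.527e+08/4.1) = 77.90 dB.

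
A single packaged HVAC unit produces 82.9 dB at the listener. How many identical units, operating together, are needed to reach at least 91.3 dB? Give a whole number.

7

The shortfall is 91.3 − 82.9 = 8.4 dB, and N units add 10·log₁₀ N, so need 10·log₁₀ N ≥ 8.4.
N ≥ 10^(8.4/10) = 6.918, so N = 7.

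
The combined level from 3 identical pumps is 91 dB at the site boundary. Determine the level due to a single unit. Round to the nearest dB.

3 equal contributions raise the level by 10·log₁₀ 3 = 4.771 dB, so each unit alone gives 91 − 4.771.

86 dB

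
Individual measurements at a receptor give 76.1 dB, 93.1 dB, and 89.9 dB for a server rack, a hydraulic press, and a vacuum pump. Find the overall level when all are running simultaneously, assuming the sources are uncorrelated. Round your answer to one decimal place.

94.9 dB

For uncorrelated sources the intensities add, so convert each level to linear form, sum, and take 10·log₁₀ of the total.
Σ 10^(L/10) = 10^(76.1/10) + 10^(93.1/10) + 10^(89.9/10) = 3.060e+09.
L_total = 10·log₁₀(3.060e+09) = 94.86 dB.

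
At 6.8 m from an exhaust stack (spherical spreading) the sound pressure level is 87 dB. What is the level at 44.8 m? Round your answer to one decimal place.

Spherical spreading from a point source gives a 20·log₁₀(r₂/r₁) drop.
L₂ = 87 − 20·log₁₀(44.8/6.8) = 87 − 16.375 = 70.62 dB.

70.6 dB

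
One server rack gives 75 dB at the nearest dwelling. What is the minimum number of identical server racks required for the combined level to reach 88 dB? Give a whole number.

The shortfall is 88 − 75 = 13.0 dB, and N units add 10·log₁₀ N, so need 10·log₁₀ N ≥ 13.0.
N ≥ 10^(13.0/10) = 19.953, so N = 20.

20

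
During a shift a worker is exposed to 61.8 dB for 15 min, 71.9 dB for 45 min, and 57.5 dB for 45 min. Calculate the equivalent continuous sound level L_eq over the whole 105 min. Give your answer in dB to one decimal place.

L_eq = 10·log₁₀[(1/T)·Σ tᵢ·10^(Lᵢ/10)] with T = 105 min.
Σ tᵢ·10^(Lᵢ/10) = 15·10^(61.8/10) + 45·10^(71.9/10) + 45·10^(57.5/10) = 7.450e+08.
L_eq = 10·log₁₀(7.450e+08/105) = 68.51 dB.

68.5 dB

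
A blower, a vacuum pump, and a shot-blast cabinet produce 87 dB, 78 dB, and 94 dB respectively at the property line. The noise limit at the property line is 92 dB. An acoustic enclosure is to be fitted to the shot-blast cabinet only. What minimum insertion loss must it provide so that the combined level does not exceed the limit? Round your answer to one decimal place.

The untreated sources together contribute 10^(87/10) + 10^(78/10) = 5.643e+08, i.e. 87.51 dB.
To meet 92 dB overall, the treated shot-blast cabinet may contribute at most 10^(92/10) − 5.643e+08 = 1.021e+09, i.e. 90.09 dB.
So the shot-blast cabinet must be reduced from 94 to 90.09 dB: IL = 3.91 dB.

3.9 dB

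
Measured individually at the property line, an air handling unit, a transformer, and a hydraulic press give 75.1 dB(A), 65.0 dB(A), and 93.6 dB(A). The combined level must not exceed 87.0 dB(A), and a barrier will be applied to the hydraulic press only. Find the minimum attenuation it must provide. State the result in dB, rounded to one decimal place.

6.9 dB

The untreated sources together contribute 10^(75.1/10) + 10^(65.0/10) = 3.552e+07, i.e. 75.50 dB(A).
To meet 87.0 dB(A) overall, the treated hydraulic press may contribute at most 10^(87.0/10) − 3.552e+07 = 4.657e+08, i.e. 86.68 dB(A).
Required insertion loss = 93.6 − 86.68 = 6.92 dB.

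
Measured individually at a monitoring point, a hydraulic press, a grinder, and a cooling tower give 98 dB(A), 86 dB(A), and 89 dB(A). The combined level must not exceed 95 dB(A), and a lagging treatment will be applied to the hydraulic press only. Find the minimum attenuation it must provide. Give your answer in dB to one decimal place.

The untreated sources together contribute 10^(86/10) + 10^(89/10) = 1.192e+09, i.e. 90.76 dB(A).
The limit corresponds to 10^(95/10) = 3.162e+09; subtracting the fixed part leaves 1.970e+09 for the hydraulic press, i.e. 92.94 dB(A).
So the hydraulic press must be reduced from 98 to 92.94 dB(A): IL = 5.06 dB.

5.1 dB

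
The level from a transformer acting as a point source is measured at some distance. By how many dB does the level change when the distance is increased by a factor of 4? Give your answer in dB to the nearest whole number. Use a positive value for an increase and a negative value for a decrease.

-12 dB

Point-source spreading: ΔL = −20·log₁₀(r₂/r₁).
ΔL = −20·log₁₀(4) = -12.04 dB.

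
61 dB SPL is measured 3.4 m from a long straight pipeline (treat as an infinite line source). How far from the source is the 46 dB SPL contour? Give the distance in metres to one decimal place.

For a line source L₁ − L₂ = 10·log₁₀(r₂/r₁), so r₂ = r₁·10^((L₁−L₂)/10).
r₂ = 3.4·10^((61−46)/10) = 3.4·10^(15.0/10) = 107.52 m.

107.5 m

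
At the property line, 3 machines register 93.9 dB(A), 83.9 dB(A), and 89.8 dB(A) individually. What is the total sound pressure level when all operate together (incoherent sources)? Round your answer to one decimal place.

95.6 dB(A)

Incoherent sources combine by intensity addition: L_total = 10·log₁₀(Σ 10^(L_i/10)).
Σ 10^(L/10) = 10^(93.9/10) + 10^(83.9/10) + 10^(89.8/10) = 3.655e+09.
L_total = 10·log₁₀(3.655e+09) = 95.63 dB(A).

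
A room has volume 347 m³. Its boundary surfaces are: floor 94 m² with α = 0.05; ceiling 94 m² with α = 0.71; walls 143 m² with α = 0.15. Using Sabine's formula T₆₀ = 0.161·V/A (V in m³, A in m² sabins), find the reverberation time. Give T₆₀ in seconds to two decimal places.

0.60 s

A = Σ Sᵢαᵢ = 94·0.05 + 94·0.71 + 143·0.15 = 92.89 m².
T₆₀ = 0.161 × 347 / 92.89 = 0.601 s.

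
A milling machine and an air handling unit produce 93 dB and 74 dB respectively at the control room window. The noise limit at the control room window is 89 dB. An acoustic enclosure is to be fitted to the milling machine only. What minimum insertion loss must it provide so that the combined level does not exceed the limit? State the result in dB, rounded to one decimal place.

Everything except the milling machine sums to 10^(74/10) = 2.512e+07 in linear terms, 74.00 dB.
The limit corresponds to 10^(89/10) = 7.943e+08; subtracting the fixed part leaves 7.692e+08 for the milling machine, i.e. 88.86 dB.
So the milling machine must be reduced from 93 to 88.86 dB: IL = 4.14 dB.

4.1 dB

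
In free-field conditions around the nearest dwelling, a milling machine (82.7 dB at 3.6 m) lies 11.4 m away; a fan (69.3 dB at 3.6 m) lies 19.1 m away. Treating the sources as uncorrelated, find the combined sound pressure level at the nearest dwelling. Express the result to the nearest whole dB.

73 dB

First find each source's level at the receiver (point-source: −20·log₁₀(r/r_ref)), then combine on an intensity basis.
milling machine: 82.7 − 20·log₁₀(11.4/3.6) = 82.7 − 10.01 = 72.69 dB.
fan: 69.3 − 20·log₁₀(19.1/3.6) = 69.3 − 14.49 = 54.81 dB.
Σ 10^(L/10) = 1.887e+07 → L_total = 10·log₁₀(1.887e+07) = 72.76 dB.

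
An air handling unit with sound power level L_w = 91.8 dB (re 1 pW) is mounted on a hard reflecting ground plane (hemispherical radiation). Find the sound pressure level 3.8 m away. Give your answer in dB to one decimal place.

72.2 dB

The power spreads over a hemisphere of area 2π·r², so L_p = L_w − 10·log₁₀(2π·r²).
2π·r² = 90.73 m², 10·log₁₀ of that is 19.577 dB.
L_p = 91.8 − 19.577 = 72.22 dB.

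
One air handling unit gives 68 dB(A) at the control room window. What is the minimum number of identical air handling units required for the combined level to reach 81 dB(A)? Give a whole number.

N identical sources give L₁ + 10·log₁₀ N, so require 10·log₁₀ N ≥ 81 − 68 = 13.0 dB.
N ≥ 10^(13.0/10) = 19.953, so N = 20.

20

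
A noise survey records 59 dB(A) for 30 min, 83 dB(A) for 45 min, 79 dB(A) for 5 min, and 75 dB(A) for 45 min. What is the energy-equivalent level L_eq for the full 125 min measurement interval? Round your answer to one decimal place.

L_eq = 10·log₁₀[(1/T)·Σ tᵢ·10^(Lᵢ/10)] with T = 125 min.
Σ tᵢ·10^(Lᵢ/10) = 30·10^(59/10) + 45·10^(83/10) + 5·10^(79/10) + 45·10^(75/10) = 1.082e+10.
L_eq = 10·log₁₀(1.082e+10/125) = 79.37 dB(A).

79.4 dB(A)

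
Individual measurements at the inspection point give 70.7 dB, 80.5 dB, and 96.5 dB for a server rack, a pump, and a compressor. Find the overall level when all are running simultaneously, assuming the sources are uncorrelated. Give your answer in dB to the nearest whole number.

97 dB

For uncorrelated sources the intensities add, so convert each level to linear form, sum, and take 10·log₁₀ of the total.
Σ 10^(L/10) = 10^(70.7/10) + 10^(80.5/10) + 10^(96.5/10) = 4.591e+09.
L_total = 10·log₁₀(4.591e+09) = 96.62 dB.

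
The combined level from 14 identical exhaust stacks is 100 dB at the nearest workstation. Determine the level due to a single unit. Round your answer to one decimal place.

For N identical incoherent sources L_total = L₁ + 10·log₁₀ N, so L₁ = 100 − 10·log₁₀(14) = 100 − 11.461.

88.5 dB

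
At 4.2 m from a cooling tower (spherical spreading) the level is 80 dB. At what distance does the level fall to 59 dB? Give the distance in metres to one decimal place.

For a point source L₁ − L₂ = 20·log₁₀(r₂/r₁), so r₂ = r₁·10^((L₁−L₂)/20).
r₂ = 4.2·10^((80−59)/20) = 4.2·10^(21.0/20) = 47.12 m.

47.1 m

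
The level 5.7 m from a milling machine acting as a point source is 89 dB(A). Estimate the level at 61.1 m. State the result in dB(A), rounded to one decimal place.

Point-source attenuation: ΔL = 20·log₁₀(r₂/r₁) = 20·log₁₀(61.1/5.7) = 20.603 dB.
L₂ = 89 − 20·log₁₀(61.1/5.7) = 89 − 20.603 = 68.40 dB(A).

68.4 dB(A)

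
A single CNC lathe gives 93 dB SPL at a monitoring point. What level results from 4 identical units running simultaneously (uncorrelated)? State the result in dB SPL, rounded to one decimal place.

99.0 dB SPL

N identical incoherent sources raise the level by 10·log₁₀ N.
L_total = 93 + 10·log₁₀(4) = 93 + 6.021 = 99.02 dB SPL.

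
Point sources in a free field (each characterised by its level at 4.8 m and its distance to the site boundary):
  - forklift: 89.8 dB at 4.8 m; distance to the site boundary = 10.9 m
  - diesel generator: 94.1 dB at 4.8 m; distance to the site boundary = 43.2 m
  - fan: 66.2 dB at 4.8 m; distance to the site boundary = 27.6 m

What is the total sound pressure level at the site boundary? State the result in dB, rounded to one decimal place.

Apply inverse-square spreading to bring every level to the receiver, then sum 10^(L/10).
forklift: 89.8 − 20·log₁₀(10.9/4.8) = 89.8 − 7.12 = 82.68 dB.
diesel generator: 94.1 − 20·log₁₀(43.2/4.8) = 94.1 − 19.08 = 75.02 dB.
fan: 66.2 − 20·log₁₀(27.6/4.8) = 66.2 − 15.19 = 51.01 dB.
Σ 10^(L/10) = 2.171e+08 → L_total = 10·log₁₀(2.171e+08) = 83.37 dB.

83.4 dB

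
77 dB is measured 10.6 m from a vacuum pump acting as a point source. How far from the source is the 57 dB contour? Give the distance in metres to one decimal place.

106.0 m

The 20.0 dB drop corresponds to a distance ratio of 10^(20.0/20) for a point source.
r₂ = 10.6·10^((77−57)/20) = 10.6·10^(20.0/20) = 106.00 m.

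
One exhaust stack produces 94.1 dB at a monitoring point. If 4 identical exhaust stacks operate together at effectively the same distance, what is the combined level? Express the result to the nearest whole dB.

100 dB

L_total = L₁ + 10·log₁₀ N for N identical incoherent sources.
L_total = 94.1 + 10·log₁₀(4) = 94.1 + 6.021 = 100.12 dB.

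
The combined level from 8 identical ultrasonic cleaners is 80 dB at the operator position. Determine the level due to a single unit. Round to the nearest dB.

71 dB

Dividing the total intensity by 8 lowers the level by 10·log₁₀ 8 = 9.031 dB: L₁ = 80 − 9.031.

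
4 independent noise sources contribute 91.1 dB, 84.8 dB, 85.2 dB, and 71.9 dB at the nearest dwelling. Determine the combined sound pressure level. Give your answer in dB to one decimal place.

92.9 dB

Incoherent sources combine by intensity addition: L_total = 10·log₁₀(Σ 10^(L_i/10)).
Σ 10^(L/10) = 10^(91.1/10) + 10^(84.8/10) + 10^(85.2/10) + 10^(71.9/10) = 1.937e+09.
L_total = 10·log₁₀(1.937e+09) = 92.87 dB.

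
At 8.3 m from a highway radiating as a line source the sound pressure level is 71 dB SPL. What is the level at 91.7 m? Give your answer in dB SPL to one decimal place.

For a line source, L₂ = L₁ − 10·log₁₀(r₂/r₁).
L₂ = 71 − 10·log₁₀(91.7/8.3) = 71 − 10.433 = 60.57 dB SPL.

60.6 dB SPL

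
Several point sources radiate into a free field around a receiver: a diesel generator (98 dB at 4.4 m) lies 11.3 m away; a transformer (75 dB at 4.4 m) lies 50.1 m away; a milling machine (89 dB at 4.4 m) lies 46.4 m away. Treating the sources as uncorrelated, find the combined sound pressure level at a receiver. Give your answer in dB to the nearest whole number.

Apply inverse-square spreading to bring every level to the receiver, then sum 10^(L/10).
diesel generator: 98 − 20·log₁₀(11.3/4.4) = 98 − 8.19 = 89.81 dB.
transformer: 75 − 20·log₁₀(50.1/4.4) = 75 − 21.13 = 53.87 dB.
milling machine: 89 − 20·log₁₀(46.4/4.4) = 89 − 20.46 = 68.54 dB.
Σ 10^(L/10) = 9.640e+08 → L_total = 10·log₁₀(9.640e+08) = 89.84 dB.

90 dB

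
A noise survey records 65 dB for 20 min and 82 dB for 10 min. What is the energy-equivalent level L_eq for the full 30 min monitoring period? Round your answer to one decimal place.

L_eq = 10·log₁₀[(1/T)·Σ tᵢ·10^(Lᵢ/10)] with T = 30 min.
Σ tᵢ·10^(Lᵢ/10) = 20·10^(65/10) + 10·10^(82/10) = 1.648e+09.
L_eq = 10·log₁₀(1.648e+09/30) = 77.40 dB.

77.4 dB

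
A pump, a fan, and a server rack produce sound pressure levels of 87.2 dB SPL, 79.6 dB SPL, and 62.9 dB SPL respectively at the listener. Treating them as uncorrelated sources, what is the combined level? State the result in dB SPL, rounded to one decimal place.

For uncorrelated sources the intensities add, so convert each level to linear form, sum, and take 10·log₁₀ of the total.
Σ 10^(L/10) = 10^(87.2/10) + 10^(79.6/10) + 10^(62.9/10) = 6.180e+08.
L_total = 10·log₁₀(6.180e+08) = 87.91 dB SPL.

87.9 dB SPL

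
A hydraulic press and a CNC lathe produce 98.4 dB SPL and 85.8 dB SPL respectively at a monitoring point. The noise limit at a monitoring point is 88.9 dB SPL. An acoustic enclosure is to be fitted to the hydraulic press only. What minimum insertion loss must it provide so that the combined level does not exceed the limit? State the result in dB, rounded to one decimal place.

12.4 dB

The untreated sources together contribute 10^(85.8/10) = 3.802e+08, i.e. 85.80 dB SPL.
The limit corresponds to 10^(88.9/10) = 7.762e+08; subtracting the fixed part leaves 3.961e+08 for the hydraulic press, i.e. 85.98 dB SPL.
Required insertion loss = 98.4 − 85.98 = 12.42 dB.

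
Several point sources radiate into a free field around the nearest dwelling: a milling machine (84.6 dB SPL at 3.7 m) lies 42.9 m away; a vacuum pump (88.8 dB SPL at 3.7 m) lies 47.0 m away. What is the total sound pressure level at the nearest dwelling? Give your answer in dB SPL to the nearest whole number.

68 dB SPL

Apply inverse-square spreading to bring every level to the receiver, then sum 10^(L/10).
milling machine: 84.6 − 20·log₁₀(42.9/3.7) = 84.6 − 21.29 = 63.31 dB SPL.
vacuum pump: 88.8 − 20·log₁₀(47.0/3.7) = 88.8 − 22.08 = 66.72 dB SPL.
Σ 10^(L/10) = 6.846e+06 → L_total = 10·log₁₀(6.846e+06) = 68.35 dB SPL.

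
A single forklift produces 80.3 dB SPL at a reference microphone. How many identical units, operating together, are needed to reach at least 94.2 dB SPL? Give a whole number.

The shortfall is 94.2 − 80.3 = 13.9 dB, and N units add 10·log₁₀ N, so need 10·log₁₀ N ≥ 13.9.
N ≥ 10^(13.9/10) = 24.547, so N = 25.

25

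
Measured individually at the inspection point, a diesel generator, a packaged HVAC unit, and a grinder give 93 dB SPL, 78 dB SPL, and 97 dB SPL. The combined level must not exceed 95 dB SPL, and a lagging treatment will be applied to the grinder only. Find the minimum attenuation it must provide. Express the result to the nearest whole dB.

7 dB

Fixed contribution from the other sources: Σ 10^(L/10) = 10^(93/10) + 10^(78/10) = 2.058e+09 (93.14 dB SPL).
The limit corresponds to 10^(95/10) = 3.162e+09; subtracting the fixed part leaves 1.104e+09 for the grinder, i.e. 90.43 dB SPL.
Required insertion loss = 97 − 90.43 = 6.57 dB.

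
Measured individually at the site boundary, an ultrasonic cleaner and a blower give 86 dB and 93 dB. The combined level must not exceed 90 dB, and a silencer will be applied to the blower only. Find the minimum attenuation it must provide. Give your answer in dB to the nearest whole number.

5 dB

The untreated sources together contribute 10^(86/10) = 3.981e+08, i.e. 86.00 dB.
The limit corresponds to 10^(90/10) = 1.000e+09; subtracting the fixed part leaves 6.019e+08 for the blower, i.e. 87.80 dB.
Required insertion loss = 93 − 87.80 = 5.20 dB.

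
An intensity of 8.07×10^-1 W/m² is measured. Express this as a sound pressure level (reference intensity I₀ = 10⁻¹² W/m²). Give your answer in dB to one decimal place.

119.1 dB

L = 10·log₁₀(I/I₀) = 10·log₁₀(8.07×10^-1/10⁻¹²) = 10·log₁₀(8.07×10^11).
L = 10·(0.9069 + 11) = 119.07 dB.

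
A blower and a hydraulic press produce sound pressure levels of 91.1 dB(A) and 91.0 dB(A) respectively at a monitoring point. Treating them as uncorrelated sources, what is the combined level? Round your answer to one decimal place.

Incoherent sources combine by intensity addition: L_total = 10·log₁₀(Σ 10^(L_i/10)).
Σ 10^(L/10) = 10^(91.1/10) + 10^(91.0/10) = 2.547e+09.
L_total = 10·log₁₀(2.547e+09) = 94.06 dB(A).

94.1 dB(A)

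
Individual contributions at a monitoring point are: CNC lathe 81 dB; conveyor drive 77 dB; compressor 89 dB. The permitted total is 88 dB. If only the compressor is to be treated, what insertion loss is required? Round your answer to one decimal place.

The untreated sources together contribute 10^(81/10) + 10^(77/10) = 1.760e+08, i.e. 82.46 dB.
To meet 88 dB overall, the treated compressor may contribute at most 10^(88/10) − 1.760e+08 = 4.549e+08, i.e. 86.58 dB.
Required insertion loss = 89 − 86.58 = 2.42 dB.

2.4 dB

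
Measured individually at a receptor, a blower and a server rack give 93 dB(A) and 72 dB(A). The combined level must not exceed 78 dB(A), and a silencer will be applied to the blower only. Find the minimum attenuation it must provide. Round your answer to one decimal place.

Everything except the blower sums to 10^(72/10) = 1.585e+07 in linear terms, 72.00 dB(A).
To meet 78 dB(A) overall, the treated blower may contribute at most 10^(78/10) − 1.585e+07 = 4.725e+07, i.e. 76.74 dB(A).
So the blower must be reduced from 93 to 76.74 dB(A): IL = 16.26 dB.

16.3 dB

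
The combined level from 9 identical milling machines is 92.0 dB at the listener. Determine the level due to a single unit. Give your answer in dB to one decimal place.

For N identical incoherent sources L_total = L₁ + 10·log₁₀ N, so L₁ = 92.0 − 10·log₁₀(9) = 92.0 − 9.542.

82.5 dB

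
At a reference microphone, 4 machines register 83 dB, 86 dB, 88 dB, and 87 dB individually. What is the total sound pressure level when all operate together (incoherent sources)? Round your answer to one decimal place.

For uncorrelated sources the intensities add, so convert each level to linear form, sum, and take 10·log₁₀ of the total.
Σ 10^(L/10) = 10^(83/10) + 10^(86/10) + 10^(88/10) + 10^(87/10) = 1.730e+09.
L_total = 10·log₁₀(1.730e+09) = 92.38 dB.

92.4 dB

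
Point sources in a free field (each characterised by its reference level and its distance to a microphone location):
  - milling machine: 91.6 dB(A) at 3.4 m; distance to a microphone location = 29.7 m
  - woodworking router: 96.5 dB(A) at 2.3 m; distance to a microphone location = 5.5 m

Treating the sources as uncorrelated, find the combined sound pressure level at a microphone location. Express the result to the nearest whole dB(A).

Propagate each source to the receiver with L = L_ref − 20·log₁₀(r/r_ref), then add intensities.
milling machine: 91.6 − 20·log₁₀(29.7/3.4) = 91.6 − 18.83 = 72.77 dB(A).
woodworking router: 96.5 − 20·log₁₀(5.5/2.3) = 96.5 − 7.57 = 88.93 dB(A).
Σ 10^(L/10) = 8.001e+08 → L_total = 10·log₁₀(8.001e+08) = 89.03 dB(A).

89 dB(A)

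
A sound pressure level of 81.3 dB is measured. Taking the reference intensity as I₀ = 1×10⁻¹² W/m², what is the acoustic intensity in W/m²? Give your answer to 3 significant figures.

0.000135 W/m²

L = 10·log₁₀(I/I₀) ⇒ I = I₀·10^(L/10) = 10⁻¹² × 10^8.13.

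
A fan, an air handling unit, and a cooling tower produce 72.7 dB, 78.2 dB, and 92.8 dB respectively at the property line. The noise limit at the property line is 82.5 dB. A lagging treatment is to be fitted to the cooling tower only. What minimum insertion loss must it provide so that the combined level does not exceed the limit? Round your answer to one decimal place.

The untreated sources together contribute 10^(72.7/10) + 10^(78.2/10) = 8.469e+07, i.e. 79.28 dB.
To meet 82.5 dB overall, the treated cooling tower may contribute at most 10^(82.5/10) − 8.469e+07 = 9.314e+07, i.e. 79.69 dB.
Required insertion loss = 92.8 − 79.69 = 13.11 dB.

13.1 dB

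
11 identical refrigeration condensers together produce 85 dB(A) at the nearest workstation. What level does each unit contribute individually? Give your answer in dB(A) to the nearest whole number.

For N identical incoherent sources L_total = L₁ + 10·log₁₀ N, so L₁ = 85 − 10·log₁₀(11) = 85 − 10.414.

75 dB(A)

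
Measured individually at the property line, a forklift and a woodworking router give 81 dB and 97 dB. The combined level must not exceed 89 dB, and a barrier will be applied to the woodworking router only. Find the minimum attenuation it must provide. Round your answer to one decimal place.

8.7 dB

Everything except the woodworking router sums to 10^(81/10) = 1.259e+08 in linear terms, 81.00 dB.
The limit corresponds to 10^(89/10) = 7.943e+08; subtracting the fixed part leaves 6.684e+08 for the woodworking router, i.e. 88.25 dB.
So the woodworking router must be reduced from 97 to 88.25 dB: IL = 8.75 dB.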